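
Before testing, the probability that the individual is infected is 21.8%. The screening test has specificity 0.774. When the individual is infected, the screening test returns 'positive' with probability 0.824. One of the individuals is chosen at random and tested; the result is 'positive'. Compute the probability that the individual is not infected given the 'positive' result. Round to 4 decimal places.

P(¬H | E) ≈ 0.4959

Let H be the event that the individual is infected. P(H) = 0.218, so P(¬H) = 0.782. With E the 'positive' result, P(E|H) = 0.824 and P(E|¬H) = 0.226.
P(E) = 0.824·0.218 + 0.226·0.782 = 0.17963 + 0.17673 = 0.35636.
By Bayes' theorem, P(H|E) = 0.17963 / 0.35636 = 0.5041. Hence P(¬H|E) = 1 − 0.5041 = 0.4959.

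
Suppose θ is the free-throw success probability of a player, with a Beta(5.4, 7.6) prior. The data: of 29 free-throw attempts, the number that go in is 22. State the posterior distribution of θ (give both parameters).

Observing 22 successes and 7 failures updates Beta(5.4, 7.6) by adding the success and failure counts to the two shape parameters: α = 5.4+22 = 27.4, β = 7.6+7 = 14.6.

Posterior: Beta(27.4, 14.6)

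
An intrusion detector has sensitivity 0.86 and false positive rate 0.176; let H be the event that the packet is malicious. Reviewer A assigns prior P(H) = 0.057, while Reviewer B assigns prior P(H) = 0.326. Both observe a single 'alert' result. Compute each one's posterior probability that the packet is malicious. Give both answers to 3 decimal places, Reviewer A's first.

P('+'|H) = 0.86, P('+'|¬H) = 0.176.
Reviewer A: numerator 0.86·0.057 = 0.049020; evidence = 0.049020+0.176·0.943 = 0.21499; posterior = 0.228.
Reviewer B: numerator 0.86·0.326 = 0.28036; evidence = 0.28036+0.176·0.674 = 0.39898; posterior = 0.703.

Reviewer A: 0.228; Reviewer B: 0.703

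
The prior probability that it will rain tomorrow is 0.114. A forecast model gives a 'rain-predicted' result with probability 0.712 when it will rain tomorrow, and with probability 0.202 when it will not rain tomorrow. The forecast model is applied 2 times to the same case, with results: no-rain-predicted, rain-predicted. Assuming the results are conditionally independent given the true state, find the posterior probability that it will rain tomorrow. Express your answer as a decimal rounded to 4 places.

Let H be the event that it will rain tomorrow; start with P(H) = 0.114. P('rain-predicted'|H) = 0.712, P('rain-predicted'|¬H) = 0.202.
Update on result 1 ('no-rain-predicted'): P(H) ← 0.288·0.1140 / (0.288·0.1140 + 0.798·0.8860) = 0.032832/0.73986 = 0.0444.
Update on result 2 ('rain-predicted'): P(H) ← 0.712·0.0444 / (0.712·0.0444 + 0.202·0.9556) = 0.031596/0.22463 = 0.1407.

Posterior P(H) ≈ 0.1407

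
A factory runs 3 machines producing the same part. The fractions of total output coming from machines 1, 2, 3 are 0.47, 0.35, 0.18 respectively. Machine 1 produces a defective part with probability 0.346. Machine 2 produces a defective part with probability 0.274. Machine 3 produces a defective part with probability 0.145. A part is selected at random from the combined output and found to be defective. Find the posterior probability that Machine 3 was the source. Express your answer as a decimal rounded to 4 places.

Posterior probability ≈ 0.0917

P(defective|M1) = 0.346; P(defective|M2) = 0.274; P(defective|M3) = 0.145.
Prior × likelihood for each source: 0.47·0.346=0.1626, 0.35·0.274=0.09590, 0.18·0.145=0.02610. Summing gives P(defective) = 0.28462.
P(Machine 3 | defective) = 0.02610 / 0.28462 = 0.0917.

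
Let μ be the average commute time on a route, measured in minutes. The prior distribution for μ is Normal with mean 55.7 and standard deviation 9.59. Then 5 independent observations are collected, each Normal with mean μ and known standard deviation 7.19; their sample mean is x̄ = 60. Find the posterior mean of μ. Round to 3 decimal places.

Posterior mean ≈ 59.565

With known σ, the Normal prior is conjugate. Weight on the data is w = (n/σ²)/(n/σ² + 1/τ₀²) = 0.0967191/(0.0967191+0.0108733) = 0.89894.
Posterior mean = w·x̄ + (1−w)·μ₀ = 0.89894·60 + 0.10106·55.7 = 59.565.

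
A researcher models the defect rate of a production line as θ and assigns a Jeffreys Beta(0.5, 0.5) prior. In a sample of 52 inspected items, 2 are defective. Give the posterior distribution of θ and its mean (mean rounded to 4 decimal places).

Posterior: Beta(2.5, 50.5); mean ≈ 0.0472

Observing 2 successes and 50 failures updates Beta(0.5, 0.5) by adding the success and failure counts to the two shape parameters: α = 0.5+2 = 2.5, β = 0.5+50 = 50.5.
Posterior mean = α/(α+β) = 2.5/53 = 0.0472.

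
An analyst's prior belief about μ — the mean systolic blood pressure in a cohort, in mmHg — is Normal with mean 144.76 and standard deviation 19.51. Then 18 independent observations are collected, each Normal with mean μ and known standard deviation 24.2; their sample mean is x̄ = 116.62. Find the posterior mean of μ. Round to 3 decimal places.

With known σ, the Normal prior is conjugate. Weight on the data is w = (n/σ²)/(n/σ² + 1/τ₀²) = 0.0307356/(0.0307356+0.00262715) = 0.92125.
Posterior mean = w·x̄ + (1−w)·μ₀ = 0.92125·116.62 + 0.078745·144.76 = 118.836.

Posterior mean ≈ 118.836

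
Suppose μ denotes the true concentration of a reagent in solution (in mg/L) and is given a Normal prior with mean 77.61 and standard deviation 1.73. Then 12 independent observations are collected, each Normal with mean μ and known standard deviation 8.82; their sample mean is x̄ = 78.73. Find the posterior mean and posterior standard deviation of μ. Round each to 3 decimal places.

With known σ, the Normal prior is conjugate. Weight on the data is w = (n/σ²)/(n/σ² + 1/τ₀²) = 0.154257/(0.154257+0.334124) = 0.31585.
Posterior mean = w·x̄ + (1−w)·μ₀ = 0.31585·78.73 + 0.68415·77.61 = 77.964. Posterior variance = 1/(0.154257+0.334124) = 2.04758, so SD = 1.431.

Posterior mean ≈ 77.964; posterior SD ≈ 1.431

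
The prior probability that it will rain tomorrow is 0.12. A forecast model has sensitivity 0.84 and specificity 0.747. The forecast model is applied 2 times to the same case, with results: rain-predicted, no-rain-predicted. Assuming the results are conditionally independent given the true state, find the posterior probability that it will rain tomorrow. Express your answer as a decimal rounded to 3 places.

Let H be the event that it will rain tomorrow; start with P(H) = 0.12. P('rain-predicted'|H) = 0.84, P('rain-predicted'|¬H) = 0.253.
Update on result 1 ('rain-predicted'): P(H) ← 0.84·0.1200 / (0.84·0.1200 + 0.253·0.8800) = 0.10080/0.32344 = 0.3116.
Update on result 2 ('no-rain-predicted'): P(H) ← 0.16·0.3116 / (0.16·0.3116 + 0.747·0.6884) = 0.049864/0.56406 = 0.0884.

Posterior P(H) ≈ 0.088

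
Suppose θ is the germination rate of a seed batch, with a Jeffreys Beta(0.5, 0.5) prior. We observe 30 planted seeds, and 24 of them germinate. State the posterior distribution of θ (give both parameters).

Posterior: Beta(24.5, 6.5)

Observing 24 successes and 6 failures updates Beta(0.5, 0.5) by adding the success and failure counts to the two shape parameters: α = 0.5+24 = 24.5, β = 0.5+6 = 6.5.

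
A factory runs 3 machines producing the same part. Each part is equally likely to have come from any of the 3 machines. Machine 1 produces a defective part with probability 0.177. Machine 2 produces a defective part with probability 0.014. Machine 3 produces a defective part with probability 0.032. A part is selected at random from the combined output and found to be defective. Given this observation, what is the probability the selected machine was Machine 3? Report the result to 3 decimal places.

Tabulate prior·likelihood by source: [1] prior 0.333333, lik 0.177, product 0.05900; [2] prior 0.333333, lik 0.014, product 0.004667; [3] prior 0.333333, lik 0.032, product 0.01067.
Normalizing constant = 0.074333; the posterior for Machine 3 is its product over the sum, 0.01067/0.074333 = 0.143.

Posterior probability ≈ 0.143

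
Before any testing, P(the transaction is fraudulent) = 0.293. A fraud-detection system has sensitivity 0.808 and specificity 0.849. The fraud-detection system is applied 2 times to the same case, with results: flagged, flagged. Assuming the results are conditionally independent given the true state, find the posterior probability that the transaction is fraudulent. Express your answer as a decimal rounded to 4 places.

Posterior P(H) ≈ 0.9223

Let H be the event that the transaction is fraudulent; start with P(H) = 0.293. P('flagged'|H) = 0.808, P('flagged'|¬H) = 0.151.
Update on result 1 ('flagged'): P(H) ← 0.808·0.2930 / (0.808·0.2930 + 0.151·0.7070) = 0.23674/0.34350 = 0.6892.
Update on result 2 ('flagged'): P(H) ← 0.808·0.6892 / (0.808·0.6892 + 0.151·0.3108) = 0.55688/0.60381 = 0.9223.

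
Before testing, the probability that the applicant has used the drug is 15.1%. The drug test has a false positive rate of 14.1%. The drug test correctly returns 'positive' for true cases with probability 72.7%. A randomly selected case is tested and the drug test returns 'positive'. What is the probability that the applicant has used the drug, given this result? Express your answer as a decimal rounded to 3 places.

P(H | E) ≈ 0.478

Write H for 'the applicant has used the drug'. Prior odds H:¬H = 0.151/0.849 = 0.17786. For the 'positive' outcome, the likelihood ratio is 0.727/0.141 = 5.1560.
Posterior odds = 0.17786 × 5.1560 = 0.91703, so P(H|E) = 0.91703/(1+0.91703) = 0.478.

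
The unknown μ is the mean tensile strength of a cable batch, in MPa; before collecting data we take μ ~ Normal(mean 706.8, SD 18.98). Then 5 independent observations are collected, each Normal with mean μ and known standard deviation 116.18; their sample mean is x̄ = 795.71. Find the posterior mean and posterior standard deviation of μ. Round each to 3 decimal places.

Posterior mean ≈ 717.268; posterior SD ≈ 17.828

Prior precision 1/τ₀² = 1/18.98² = 0.00277592; data precision n/σ² = 5/116.18² = 0.00037043.
Posterior precision = 0.00277592 + 0.00037043 = 0.00314636, giving posterior SD = 1/√0.00314636 = 17.828.
Posterior mean = (0.00277592·706.8 + 0.00037043·795.71) / 0.00314636 = 717.268.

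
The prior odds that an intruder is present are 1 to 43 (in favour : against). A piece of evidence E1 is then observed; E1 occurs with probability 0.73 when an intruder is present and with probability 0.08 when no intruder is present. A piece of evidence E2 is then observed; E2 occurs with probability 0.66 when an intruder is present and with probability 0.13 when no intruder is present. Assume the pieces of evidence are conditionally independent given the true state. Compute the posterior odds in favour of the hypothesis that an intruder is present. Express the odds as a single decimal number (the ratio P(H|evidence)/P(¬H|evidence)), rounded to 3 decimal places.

Prior odds = 1/43 = 0.023256. In log-odds, ln(0.023256) = -3.7612.
Add log likelihood ratios: ln(9.1250) + ln(5.0769) = 3.8357.
Posterior log-odds = 0.074523, so posterior odds = exp(0.074523) = 1.0774.

Posterior odds ≈ 1.077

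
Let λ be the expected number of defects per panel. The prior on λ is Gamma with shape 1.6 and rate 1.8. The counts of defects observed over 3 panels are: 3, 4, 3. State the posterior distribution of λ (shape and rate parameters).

Posterior: Gamma(shape=11.6, rate=4.8)

Total count ∑xᵢ = 10 over n = 3 panels.
Gamma is conjugate to the Poisson likelihood: posterior is Gamma(shape = 1.6+10 = 11.6, rate = 1.8+3 = 4.8).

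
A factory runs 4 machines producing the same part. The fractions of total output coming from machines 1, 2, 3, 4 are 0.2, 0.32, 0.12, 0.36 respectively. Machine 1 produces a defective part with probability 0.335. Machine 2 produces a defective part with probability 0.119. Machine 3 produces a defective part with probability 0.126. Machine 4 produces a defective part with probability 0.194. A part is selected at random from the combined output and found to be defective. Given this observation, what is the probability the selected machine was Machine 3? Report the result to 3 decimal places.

P(defective|M1) = 0.335; P(defective|M2) = 0.119; P(defective|M3) = 0.126; P(defective|M4) = 0.194.
Prior × likelihood for each source: 0.2·0.335=0.06700, 0.32·0.119=0.03808, 0.12·0.126=0.01512, 0.36·0.194=0.06984. Summing gives P(defective) = 0.19004.
P(Machine 3 | defective) = 0.01512 / 0.19004 = 0.080.

Posterior probability ≈ 0.080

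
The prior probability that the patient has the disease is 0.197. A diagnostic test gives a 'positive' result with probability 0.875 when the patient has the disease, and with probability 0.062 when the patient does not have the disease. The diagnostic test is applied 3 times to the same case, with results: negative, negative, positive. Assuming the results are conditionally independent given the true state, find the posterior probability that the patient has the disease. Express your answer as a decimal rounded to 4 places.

Posterior P(H) ≈ 0.0579

Let H be the event that the patient has the disease; start with P(H) = 0.197. P('positive'|H) = 0.875, P('positive'|¬H) = 0.062.
Update on result 1 ('negative'): P(H) ← 0.125·0.1970 / (0.125·0.1970 + 0.938·0.8030) = 0.024625/0.77784 = 0.0317.
Update on result 2 ('negative'): P(H) ← 0.125·0.0317 / (0.125·0.0317 + 0.938·0.9683) = 0.0039573/0.91226 = 0.0043.
Update on result 3 ('positive'): P(H) ← 0.875·0.0043 / (0.875·0.0043 + 0.062·0.9957) = 0.0037956/0.065527 = 0.0579.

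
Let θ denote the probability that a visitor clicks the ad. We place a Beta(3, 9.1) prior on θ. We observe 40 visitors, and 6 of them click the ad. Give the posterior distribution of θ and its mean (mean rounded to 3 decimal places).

Posterior: Beta(9, 43.1); mean ≈ 0.173

The binomial likelihood is conjugate to the Beta prior: with 6 successes and 34 failures, the posterior is Beta(3+6, 9.1+34) = Beta(9, 43.1).
E[θ | data] = 9/(9+43.1) = 0.173.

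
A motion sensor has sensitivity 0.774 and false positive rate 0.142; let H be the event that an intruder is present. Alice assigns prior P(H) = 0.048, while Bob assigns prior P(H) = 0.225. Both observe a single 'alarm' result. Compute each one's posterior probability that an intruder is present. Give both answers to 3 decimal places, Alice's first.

P('+'|H) = 0.774, P('+'|¬H) = 0.142.
Alice: numerator 0.774·0.048 = 0.037152; evidence = 0.037152+0.142·0.952 = 0.17234; posterior = 0.216.
Bob: numerator 0.774·0.225 = 0.17415; evidence = 0.17415+0.142·0.775 = 0.28420; posterior = 0.613.

Alice: 0.216; Bob: 0.613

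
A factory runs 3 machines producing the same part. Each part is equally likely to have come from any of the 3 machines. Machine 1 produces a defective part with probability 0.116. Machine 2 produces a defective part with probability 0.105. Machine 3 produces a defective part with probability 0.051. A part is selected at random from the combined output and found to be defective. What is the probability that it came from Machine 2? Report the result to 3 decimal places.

Posterior probability ≈ 0.386

Tabulate prior·likelihood by source: [1] prior 0.333333, lik 0.116, product 0.03867; [2] prior 0.333333, lik 0.105, product 0.03500; [3] prior 0.333333, lik 0.051, product 0.01700.
Normalizing constant = 0.090667; the posterior for Machine 2 is its product over the sum, 0.03500/0.090667 = 0.386.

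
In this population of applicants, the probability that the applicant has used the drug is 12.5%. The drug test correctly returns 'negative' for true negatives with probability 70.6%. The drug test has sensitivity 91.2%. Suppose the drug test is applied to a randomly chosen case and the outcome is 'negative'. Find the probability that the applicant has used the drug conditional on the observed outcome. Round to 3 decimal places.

P(H | E) ≈ 0.017

Write H for 'the applicant has used the drug'. Prior odds H:¬H = 0.125/0.875 = 0.14286. For the 'negative' outcome, the likelihood ratio is 0.088/0.706 = 0.12465.
Posterior odds = 0.14286 × 0.12465 = 0.017807, so P(H|E) = 0.017807/(1+0.017807) = 0.017.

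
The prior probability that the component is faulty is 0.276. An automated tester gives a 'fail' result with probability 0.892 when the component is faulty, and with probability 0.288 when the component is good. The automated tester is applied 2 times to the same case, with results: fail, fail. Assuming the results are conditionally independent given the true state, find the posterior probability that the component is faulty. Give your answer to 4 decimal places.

Posterior P(H) ≈ 0.7853

Let H be the event that the component is faulty; start with P(H) = 0.276. P('fail'|H) = 0.892, P('fail'|¬H) = 0.288.
Update on result 1 ('fail'): P(H) ← 0.892·0.2760 / (0.892·0.2760 + 0.288·0.7240) = 0.24619/0.45470 = 0.5414.
Update on result 2 ('fail'): P(H) ← 0.892·0.5414 / (0.892·0.5414 + 0.288·0.4586) = 0.48296/0.61503 = 0.7853.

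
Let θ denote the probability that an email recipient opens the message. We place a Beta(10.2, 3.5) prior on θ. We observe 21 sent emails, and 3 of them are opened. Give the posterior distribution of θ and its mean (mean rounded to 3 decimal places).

Posterior: Beta(13.2, 21.5); mean ≈ 0.380

The binomial likelihood is conjugate to the Beta prior: with 3 successes and 18 failures, the posterior is Beta(10.2+3, 3.5+18) = Beta(13.2, 21.5).
E[θ | data] = 13.2/(13.2+21.5) = 0.380.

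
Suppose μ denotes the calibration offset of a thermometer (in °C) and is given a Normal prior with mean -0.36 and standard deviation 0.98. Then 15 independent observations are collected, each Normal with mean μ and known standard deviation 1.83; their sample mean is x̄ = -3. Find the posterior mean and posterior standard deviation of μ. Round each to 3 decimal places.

With known σ, the Normal prior is conjugate. Weight on the data is w = (n/σ²)/(n/σ² + 1/τ₀²) = 4.47908/(4.47908+1.04123) = 0.81138.
Posterior mean = w·x̄ + (1−w)·μ₀ = 0.81138·-3 + 0.18862·-0.36 = -2.502. Posterior variance = 1/(4.47908+1.04123) = 0.181149, so SD = 0.426.

Posterior mean ≈ -2.502; posterior SD ≈ 0.426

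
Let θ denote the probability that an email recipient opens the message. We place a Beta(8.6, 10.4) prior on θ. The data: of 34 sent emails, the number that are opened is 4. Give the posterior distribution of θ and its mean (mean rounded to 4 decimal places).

Observing 4 successes and 30 failures updates Beta(8.6, 10.4) by adding the success and failure counts to the two shape parameters: α = 8.6+4 = 12.6, β = 10.4+30 = 40.4.
Posterior mean = α/(α+β) = 12.6/53 = 0.2377.

Posterior: Beta(12.6, 40.4); mean ≈ 0.2377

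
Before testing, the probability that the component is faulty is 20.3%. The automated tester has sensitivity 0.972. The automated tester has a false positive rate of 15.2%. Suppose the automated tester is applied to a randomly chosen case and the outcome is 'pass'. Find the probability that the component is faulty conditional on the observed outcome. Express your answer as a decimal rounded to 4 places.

Write H for 'the component is faulty'. Prior odds H:¬H = 0.203/0.797 = 0.25471. For the 'pass' outcome, the likelihood ratio is 0.028/0.848 = 0.033019.
Posterior odds = 0.25471 × 0.033019 = 0.0084101, so P(H|E) = 0.0084101/(1+0.0084101) = 0.0083.

P(H | E) ≈ 0.0083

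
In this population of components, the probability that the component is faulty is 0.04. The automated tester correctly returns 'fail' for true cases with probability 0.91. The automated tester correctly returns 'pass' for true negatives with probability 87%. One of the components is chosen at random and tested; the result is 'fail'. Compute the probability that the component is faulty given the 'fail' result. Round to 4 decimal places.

Let H be the event that the component is faulty. P(H) = 0.04, so P(¬H) = 0.96. With E the 'fail' result, P(E|H) = 0.91 and P(E|¬H) = 0.13.
P(E) = 0.91·0.04 + 0.13·0.96 = 0.036400 + 0.12480 = 0.16120.
By Bayes' theorem, P(H|E) = 0.036400 / 0.16120 = 0.2258.

P(H | E) ≈ 0.2258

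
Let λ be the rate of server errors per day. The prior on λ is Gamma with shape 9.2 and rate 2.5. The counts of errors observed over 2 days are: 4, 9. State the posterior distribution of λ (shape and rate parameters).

Total count ∑xᵢ = 13 over n = 2 days.
Gamma is conjugate to the Poisson likelihood: posterior is Gamma(shape = 9.2+13 = 22.2, rate = 2.5+2 = 4.5).

Posterior: Gamma(shape=22.2, rate=4.5)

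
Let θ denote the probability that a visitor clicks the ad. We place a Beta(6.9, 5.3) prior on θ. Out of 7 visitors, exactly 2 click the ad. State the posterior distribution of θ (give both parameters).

Observing 2 successes and 5 failures updates Beta(6.9, 5.3) by adding the success and failure counts to the two shape parameters: α = 6.9+2 = 8.9, β = 5.3+5 = 10.3.

Posterior: Beta(8.9, 10.3)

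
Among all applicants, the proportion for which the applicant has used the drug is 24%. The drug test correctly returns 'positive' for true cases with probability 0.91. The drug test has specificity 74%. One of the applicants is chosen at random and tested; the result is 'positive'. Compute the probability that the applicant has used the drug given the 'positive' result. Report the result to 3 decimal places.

P(H | E) ≈ 0.525

Let H be the event that the applicant has used the drug. P(H) = 0.24, so P(¬H) = 0.76. With E the 'positive' result, P(E|H) = 0.91 and P(E|¬H) = 0.26.
P(E) = 0.91·0.24 + 0.26·0.76 = 0.21840 + 0.19760 = 0.41600.
By Bayes' theorem, P(H|E) = 0.21840 / 0.41600 = 0.525.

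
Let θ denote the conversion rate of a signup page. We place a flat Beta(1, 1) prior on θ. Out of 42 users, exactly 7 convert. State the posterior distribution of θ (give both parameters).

Posterior: Beta(8, 36)

The binomial likelihood is conjugate to the Beta prior: with 7 successes and 35 failures, the posterior is Beta(1+7, 1+35) = Beta(8, 36).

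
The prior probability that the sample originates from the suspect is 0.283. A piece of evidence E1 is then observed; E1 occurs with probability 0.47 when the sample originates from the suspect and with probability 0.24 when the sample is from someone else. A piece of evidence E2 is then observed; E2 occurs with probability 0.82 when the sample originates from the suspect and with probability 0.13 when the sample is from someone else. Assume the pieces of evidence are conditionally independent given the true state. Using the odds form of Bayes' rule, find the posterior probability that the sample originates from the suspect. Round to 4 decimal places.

Prior odds = 0.283/(1−0.283) = 0.39470. In log-odds, ln(0.39470) = -0.92963.
Add log likelihood ratios: ln(1.9583) + ln(6.3077) = 2.5139.
Posterior log-odds = 1.5842, so posterior odds = exp(1.5842) = 4.8756. Converting, P(H|E) = 4.8756/5.8756 = 0.8298.

Posterior probability ≈ 0.8298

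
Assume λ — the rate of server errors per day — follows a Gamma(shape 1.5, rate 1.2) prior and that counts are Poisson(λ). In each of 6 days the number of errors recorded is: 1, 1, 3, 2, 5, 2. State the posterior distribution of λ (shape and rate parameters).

The Poisson likelihood adds the total count to the shape and the number of exposure periods to the rate. Here ∑xᵢ = 14 and n = 6, so shape 1.5→15.5 and rate 1.2→7.2.

Posterior: Gamma(shape=15.5, rate=7.2)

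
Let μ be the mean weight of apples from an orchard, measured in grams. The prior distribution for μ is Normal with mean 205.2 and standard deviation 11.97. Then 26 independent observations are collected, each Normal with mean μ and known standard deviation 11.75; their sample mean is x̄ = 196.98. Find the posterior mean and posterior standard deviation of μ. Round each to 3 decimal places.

Prior precision 1/τ₀² = 1/11.97² = 0.00697930; data precision n/σ² = 26/11.75² = 0.188321.
Posterior precision = 0.00697930 + 0.188321 = 0.195300, giving posterior SD = 1/√0.195300 = 2.263.
Posterior mean = (0.00697930·205.2 + 0.188321·196.98) / 0.195300 = 197.274.

Posterior mean ≈ 197.274; posterior SD ≈ 2.263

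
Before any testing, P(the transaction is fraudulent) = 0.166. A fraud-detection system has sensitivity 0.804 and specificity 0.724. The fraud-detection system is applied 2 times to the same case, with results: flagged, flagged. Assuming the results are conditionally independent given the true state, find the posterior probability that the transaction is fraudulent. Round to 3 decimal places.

With H the event that the transaction is fraudulent, the joint likelihood of the observed sequence is P(data|H) = 0.804·0.804 = 0.64642 and P(data|¬H) = 0.276·0.276 = 0.076176.
Bayes: P(H|data) = 0.166·0.64642 / (0.166·0.64642 + 0.834·0.076176) = 0.10731/0.17084 = 0.6281.

Posterior P(H) ≈ 0.628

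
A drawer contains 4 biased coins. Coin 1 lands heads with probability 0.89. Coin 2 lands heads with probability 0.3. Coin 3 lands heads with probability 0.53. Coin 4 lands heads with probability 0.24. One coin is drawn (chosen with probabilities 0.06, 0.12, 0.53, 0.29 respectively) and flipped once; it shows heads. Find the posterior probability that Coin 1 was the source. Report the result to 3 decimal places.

P(heads|C1) = 0.89; P(heads|C2) = 0.3; P(heads|C3) = 0.53; P(heads|C4) = 0.24.
Prior × likelihood for each source: 0.06·0.89=0.05340, 0.12·0.3=0.03600, 0.53·0.53=0.2809, 0.29·0.24=0.06960. Summing gives P(heads) = 0.43990.
P(Coin 1 | heads) = 0.05340 / 0.43990 = 0.121.

Posterior probability ≈ 0.121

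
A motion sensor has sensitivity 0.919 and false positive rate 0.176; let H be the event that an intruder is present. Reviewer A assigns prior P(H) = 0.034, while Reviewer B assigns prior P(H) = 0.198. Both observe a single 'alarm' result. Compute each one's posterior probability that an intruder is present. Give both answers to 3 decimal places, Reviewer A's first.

P('+'|H) = 0.919, P('+'|¬H) = 0.176.
Reviewer A: numerator 0.919·0.034 = 0.031246; evidence = 0.031246+0.176·0.966 = 0.20126; posterior = 0.155.
Reviewer B: numerator 0.919·0.198 = 0.18196; evidence = 0.18196+0.176·0.802 = 0.32311; posterior = 0.563.

Reviewer A: 0.155; Reviewer B: 0.563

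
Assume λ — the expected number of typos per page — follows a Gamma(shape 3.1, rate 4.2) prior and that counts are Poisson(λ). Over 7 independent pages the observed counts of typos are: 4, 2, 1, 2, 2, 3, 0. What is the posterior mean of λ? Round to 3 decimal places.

The Poisson likelihood adds the total count to the shape and the number of exposure periods to the rate. Here ∑xᵢ = 14 and n = 7, so shape 3.1→17.1 and rate 4.2→11.2.
E[λ | data] = 17.1/11.2 = 1.527.

Posterior mean ≈ 1.527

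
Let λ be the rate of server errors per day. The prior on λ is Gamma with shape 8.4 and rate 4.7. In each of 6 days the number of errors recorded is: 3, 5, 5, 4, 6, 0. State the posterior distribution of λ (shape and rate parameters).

The Poisson likelihood adds the total count to the shape and the number of exposure periods to the rate. Here ∑xᵢ = 23 and n = 6, so shape 8.4→31.4 and rate 4.7→10.7.

Posterior: Gamma(shape=31.4, rate=10.7)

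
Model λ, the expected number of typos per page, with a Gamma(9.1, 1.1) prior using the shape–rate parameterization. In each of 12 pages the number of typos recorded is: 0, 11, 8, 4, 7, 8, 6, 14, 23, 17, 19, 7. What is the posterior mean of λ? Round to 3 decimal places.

Total count ∑xᵢ = 124 over n = 12 pages.
Gamma is conjugate to the Poisson likelihood: posterior is Gamma(shape = 9.1+124 = 133.1, rate = 1.1+12 = 13.1).
E[λ | data] = 133.1/13.1 = 10.160.

Posterior mean ≈ 10.160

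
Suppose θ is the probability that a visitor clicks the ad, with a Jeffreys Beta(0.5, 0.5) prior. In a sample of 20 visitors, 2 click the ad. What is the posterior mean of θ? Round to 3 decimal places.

Posterior mean ≈ 0.119

The binomial likelihood is conjugate to the Beta prior: with 2 successes and 18 failures, the posterior is Beta(0.5+2, 0.5+18) = Beta(2.5, 18.5).
E[θ | data] = 2.5/(2.5+18.5) = 0.119.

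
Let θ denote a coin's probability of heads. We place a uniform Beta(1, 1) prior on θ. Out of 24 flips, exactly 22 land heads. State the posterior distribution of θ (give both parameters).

Observing 22 successes and 2 failures updates Beta(1, 1) by adding the success and failure counts to the two shape parameters: α = 1+22 = 23, β = 1+2 = 3.

Posterior: Beta(23, 3)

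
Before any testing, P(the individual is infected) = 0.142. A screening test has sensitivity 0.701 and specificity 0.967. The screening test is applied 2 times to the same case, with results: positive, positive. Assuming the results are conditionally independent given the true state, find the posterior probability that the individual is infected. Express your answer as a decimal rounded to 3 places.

With H the event that the individual is infected, the joint likelihood of the observed sequence is P(data|H) = 0.701·0.701 = 0.49140 and P(data|¬H) = 0.033·0.033 = 0.0010890.
Bayes: P(H|data) = 0.142·0.49140 / (0.142·0.49140 + 0.858·0.0010890) = 0.069779/0.070713 = 0.9868.

Posterior P(H) ≈ 0.987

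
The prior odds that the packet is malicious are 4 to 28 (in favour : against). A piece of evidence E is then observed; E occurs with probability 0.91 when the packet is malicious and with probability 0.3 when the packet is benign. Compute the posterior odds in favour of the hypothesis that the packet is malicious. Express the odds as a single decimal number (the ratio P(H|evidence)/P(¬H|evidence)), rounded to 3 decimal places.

Prior odds = 4/28 = 0.14286.
Likelihood ratio for E = 0.91/0.3 = 3.0333.
Posterior odds = prior odds × LR = 0.43333.

Posterior odds ≈ 0.433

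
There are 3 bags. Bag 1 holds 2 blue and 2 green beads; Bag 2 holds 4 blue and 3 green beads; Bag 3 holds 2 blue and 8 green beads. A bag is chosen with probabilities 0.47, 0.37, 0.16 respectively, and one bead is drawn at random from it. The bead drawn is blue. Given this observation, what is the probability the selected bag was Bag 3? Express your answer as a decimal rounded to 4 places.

Posterior probability ≈ 0.0669

P(blue|Bag 1) = 0.5; P(blue|Bag 2) = 0.5714; P(blue|Bag 3) = 0.2.
Prior × likelihood for each source: 0.47·0.5=0.2350, 0.37·0.5714=0.2114, 0.16·0.2=0.03200. Summing gives P(blue) = 0.47843.
P(Bag 3 | blue) = 0.03200 / 0.47843 = 0.0669.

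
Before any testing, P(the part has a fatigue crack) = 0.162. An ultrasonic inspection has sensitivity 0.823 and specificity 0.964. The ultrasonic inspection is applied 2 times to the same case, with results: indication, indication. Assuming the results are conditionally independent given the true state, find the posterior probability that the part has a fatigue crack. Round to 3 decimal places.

With H the event that the part has a fatigue crack, the joint likelihood of the observed sequence is P(data|H) = 0.823·0.823 = 0.67733 and P(data|¬H) = 0.036·0.036 = 0.0012960.
Bayes: P(H|data) = 0.162·0.67733 / (0.162·0.67733 + 0.838·0.0012960) = 0.10973/0.11081 = 0.9902.

Posterior P(H) ≈ 0.990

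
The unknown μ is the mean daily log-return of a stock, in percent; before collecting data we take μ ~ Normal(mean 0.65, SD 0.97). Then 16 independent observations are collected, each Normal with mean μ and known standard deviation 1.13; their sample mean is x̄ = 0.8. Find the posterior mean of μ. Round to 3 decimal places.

Posterior mean ≈ 0.788

Prior precision 1/τ₀² = 1/0.97² = 1.06281; data precision n/σ² = 16/1.13² = 12.5303.
Posterior precision = 1.06281 + 12.5303 = 13.5932.
Posterior mean = (1.06281·0.65 + 12.5303·0.8) / 13.5932 = 0.788.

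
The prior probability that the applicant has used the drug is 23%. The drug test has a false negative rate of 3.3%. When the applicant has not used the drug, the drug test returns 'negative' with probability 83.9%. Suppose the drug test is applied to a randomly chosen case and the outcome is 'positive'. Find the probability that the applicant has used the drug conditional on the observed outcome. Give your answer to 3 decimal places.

Write H for 'the applicant has used the drug'. Prior odds H:¬H = 0.23/0.77 = 0.29870. For the 'positive' outcome, the likelihood ratio is 0.967/0.161 = 6.0062.
Posterior odds = 0.29870 × 6.0062 = 1.7941, so P(H|E) = 1.7941/(1+1.7941) = 0.642.

P(H | E) ≈ 0.642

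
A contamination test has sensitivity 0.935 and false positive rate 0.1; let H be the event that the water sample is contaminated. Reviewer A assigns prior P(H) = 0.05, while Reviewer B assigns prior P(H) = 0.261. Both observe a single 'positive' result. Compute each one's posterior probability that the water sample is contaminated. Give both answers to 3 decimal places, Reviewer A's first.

The likelihood ratio for a 'positive' result is 0.935/0.1 = 9.3500.
Reviewer A: prior odds 0.05/0.95 = 0.052632; posterior odds 0.49211; posterior probability 0.330.
Reviewer B: prior odds 0.261/0.739 = 0.35318; posterior odds 3.3022; posterior probability 0.768.

Reviewer A: 0.330; Reviewer B: 0.768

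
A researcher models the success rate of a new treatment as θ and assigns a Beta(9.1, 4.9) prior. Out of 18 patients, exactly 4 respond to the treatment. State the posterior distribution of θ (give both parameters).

The binomial likelihood is conjugate to the Beta prior: with 4 successes and 14 failures, the posterior is Beta(9.1+4, 4.9+14) = Beta(13.1, 18.9).

Posterior: Beta(13.1, 18.9)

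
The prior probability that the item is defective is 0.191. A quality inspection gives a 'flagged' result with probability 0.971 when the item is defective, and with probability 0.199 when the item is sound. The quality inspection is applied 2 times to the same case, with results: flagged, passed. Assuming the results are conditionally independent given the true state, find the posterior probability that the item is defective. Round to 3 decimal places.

Posterior P(H) ≈ 0.040

With H the event that the item is defective, the joint likelihood of the observed sequence is P(data|H) = 0.971·0.029 = 0.028159 and P(data|¬H) = 0.199·0.801 = 0.15940.
Bayes: P(H|data) = 0.191·0.028159 / (0.191·0.028159 + 0.809·0.15940) = 0.0053784/0.13433 = 0.0400.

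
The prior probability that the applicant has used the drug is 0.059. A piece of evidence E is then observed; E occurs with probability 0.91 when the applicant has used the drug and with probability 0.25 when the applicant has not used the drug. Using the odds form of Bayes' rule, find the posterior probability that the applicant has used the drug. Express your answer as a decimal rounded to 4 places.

Prior odds = 0.059/(1−0.059) = 0.062699.
Likelihood ratio for E = 0.91/0.25 = 3.6400.
Posterior odds = prior odds × LR = 0.22823.
Posterior probability = odds/(1+odds) = 0.22823/1.2282 = 0.1858.

Posterior probability ≈ 0.1858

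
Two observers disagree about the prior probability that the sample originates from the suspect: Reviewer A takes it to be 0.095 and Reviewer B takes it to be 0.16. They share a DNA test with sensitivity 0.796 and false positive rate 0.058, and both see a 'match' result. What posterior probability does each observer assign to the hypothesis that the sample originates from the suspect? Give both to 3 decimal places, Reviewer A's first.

Reviewer A: 0.590; Reviewer B: 0.723

The likelihood ratio for a 'match' result is 0.796/0.058 = 13.724.
Reviewer A: prior odds 0.095/0.905 = 0.10497; posterior odds 1.4407; posterior probability 0.590.
Reviewer B: prior odds 0.16/0.84 = 0.19048; posterior odds 2.6141; posterior probability 0.723.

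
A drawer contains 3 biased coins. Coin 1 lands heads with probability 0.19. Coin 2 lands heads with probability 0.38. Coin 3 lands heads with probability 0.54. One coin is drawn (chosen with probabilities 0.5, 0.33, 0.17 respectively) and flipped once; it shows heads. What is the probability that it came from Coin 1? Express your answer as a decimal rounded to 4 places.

P(heads|C1) = 0.19; P(heads|C2) = 0.38; P(heads|C3) = 0.54.
Prior × likelihood for each source: 0.5·0.19=0.09500, 0.33·0.38=0.1254, 0.17·0.54=0.09180. Summing gives P(heads) = 0.31220.
P(Coin 1 | heads) = 0.09500 / 0.31220 = 0.3043.

Posterior probability ≈ 0.3043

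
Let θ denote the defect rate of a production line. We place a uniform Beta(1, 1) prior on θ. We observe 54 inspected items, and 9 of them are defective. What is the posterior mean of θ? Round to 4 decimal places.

Observing 9 successes and 45 failures updates Beta(1, 1) by adding the success and failure counts to the two shape parameters: α = 1+9 = 10, β = 1+45 = 46.
Posterior mean = α/(α+β) = 10/56 = 0.1786.

Posterior mean ≈ 0.1786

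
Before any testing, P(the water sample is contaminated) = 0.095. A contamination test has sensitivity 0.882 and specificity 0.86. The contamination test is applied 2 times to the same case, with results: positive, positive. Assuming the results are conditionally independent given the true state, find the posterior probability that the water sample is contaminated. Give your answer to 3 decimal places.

Let H be the event that the water sample is contaminated; start with P(H) = 0.095. P('positive'|H) = 0.882, P('positive'|¬H) = 0.14.
Update on result 1 ('positive'): P(H) ← 0.882·0.0950 / (0.882·0.0950 + 0.14·0.9050) = 0.083790/0.21049 = 0.3981.
Update on result 2 ('positive'): P(H) ← 0.882·0.3981 / (0.882·0.3981 + 0.14·0.6019) = 0.35110/0.43537 = 0.8064.

Posterior P(H) ≈ 0.806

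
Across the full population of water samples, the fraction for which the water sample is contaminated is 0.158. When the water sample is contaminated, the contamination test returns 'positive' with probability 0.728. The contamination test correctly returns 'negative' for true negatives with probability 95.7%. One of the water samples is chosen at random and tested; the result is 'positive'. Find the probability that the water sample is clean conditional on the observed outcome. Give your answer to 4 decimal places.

P(¬H | E) ≈ 0.2394

Write H for 'the water sample is contaminated'. Prior odds H:¬H = 0.158/0.842 = 0.18765. For the 'positive' outcome, the likelihood ratio is 0.728/0.043 = 16.930.
Posterior odds = 0.18765 × 16.930 = 3.1769, so P(H|E) = 3.1769/(1+3.1769) = 0.7606. Then P(¬H|E) = 1 − 0.7606 = 0.2394.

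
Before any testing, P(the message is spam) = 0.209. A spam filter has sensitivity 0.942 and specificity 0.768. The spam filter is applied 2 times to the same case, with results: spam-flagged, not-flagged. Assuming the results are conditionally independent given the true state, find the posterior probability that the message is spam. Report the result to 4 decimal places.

Posterior P(H) ≈ 0.0749

With H the event that the message is spam, the joint likelihood of the observed sequence is P(data|H) = 0.942·0.058 = 0.054636 and P(data|¬H) = 0.232·0.768 = 0.17818.
Bayes: P(H|data) = 0.209·0.054636 / (0.209·0.054636 + 0.791·0.17818) = 0.011419/0.15236 = 0.0749.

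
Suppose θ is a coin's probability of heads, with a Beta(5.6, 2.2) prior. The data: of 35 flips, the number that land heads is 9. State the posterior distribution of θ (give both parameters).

The binomial likelihood is conjugate to the Beta prior: with 9 successes and 26 failures, the posterior is Beta(5.6+9, 2.2+26) = Beta(14.6, 28.2).

Posterior: Beta(14.6, 28.2)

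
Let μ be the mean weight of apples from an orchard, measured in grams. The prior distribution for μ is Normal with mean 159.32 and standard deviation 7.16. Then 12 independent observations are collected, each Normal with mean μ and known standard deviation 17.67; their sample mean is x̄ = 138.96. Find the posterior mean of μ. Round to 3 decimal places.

Posterior mean ≈ 145.815

Prior precision 1/τ₀² = 1/7.16² = 0.0195063; data precision n/σ² = 12/17.67² = 0.0384333.
Posterior precision = 0.0195063 + 0.0384333 = 0.0579396.
Posterior mean = (0.0195063·159.32 + 0.0384333·138.96) / 0.0579396 = 145.815.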